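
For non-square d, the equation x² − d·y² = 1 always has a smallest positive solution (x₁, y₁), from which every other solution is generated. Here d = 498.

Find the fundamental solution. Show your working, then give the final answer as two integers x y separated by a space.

d=498: √d = [22; 3,6,22,6,3,44] (ℓ=6, even), read p_5/q_5
step 0: (22, 1)  from 22·(1,0) + (0,1)
step 1: (67, 3)  from 3·(22,1) + (1,0)
step 2: (424, 19)  from 6·(67,3) + (22,1)
step 3: (9395, 421)  from 22·(424,19) + (67,3)
step 4: (56794, 2545)  from 6·(9395,421) + (424,19)
step 5: (179777, 8056)  from 3·(56794,2545) + (9395,421)
fundamental: x₁=179777, y₁=8056  (since 32319769729 − 498·64899136 = 1)

179777 8056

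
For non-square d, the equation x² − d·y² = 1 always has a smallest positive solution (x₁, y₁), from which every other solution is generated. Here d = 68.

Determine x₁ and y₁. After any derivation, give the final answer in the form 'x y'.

33 4

√68 = [8; 4,16, …], period ℓ=2 (even) → k=1
i=0: a=8 ⇒ p=8, q=1
i=1: a=4 ⇒ p=33, q=4
fundamental: x₁=33, y₁=4  (since 1089 − 68·16 = 1)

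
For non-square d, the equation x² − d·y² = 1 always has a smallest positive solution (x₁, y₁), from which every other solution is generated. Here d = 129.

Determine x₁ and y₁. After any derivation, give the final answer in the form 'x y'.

16855 1484

√129 → a₀=11, period (2,1,3,1,6,1,3,1,2,22); ℓ=10 even so k=9
k=0  a_k=11  p_k/q_k = 11/1
…
k=7  a_k=3  p_k/q_k = 4793/422
k=8  a_k=1  p_k/q_k = 6031/531
k=9  a_k=2  p_k/q_k = 16855/1484
→ (16855, 1484).  Check: 16855²=284091025, 129·1484²=284091024, difference 1.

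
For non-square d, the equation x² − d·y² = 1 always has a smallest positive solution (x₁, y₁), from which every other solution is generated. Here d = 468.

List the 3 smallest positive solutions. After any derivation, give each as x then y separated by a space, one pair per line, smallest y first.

649 30
842401 38940
1093435849 50544090

d=468: √d = [21; 1,1,1,2,1,1,1,42] (ℓ=8, even), read p_7/q_7
i=0: a=21 ⇒ p=21, q=1
…
i=2: a=1 ⇒ p=43, q=2
i=3: a=1 ⇒ p=65, q=3
…
i=5: a=1 ⇒ p=238, q=11
i=6: a=1 ⇒ p=411, q=19
i=7: a=1 ⇒ p=649, q=30
→ (649, 30).  Check: 649²=421201, 468·30²=421200, difference 1.
(x_2, y_2) = (649·649 + 468·30·30, 649·30 + 30·649) = (842401, 38940)
(x_3, y_3) = (649·842401 + 468·30·38940, 649·38940 + 30·842401) = (1093435849, 50544090)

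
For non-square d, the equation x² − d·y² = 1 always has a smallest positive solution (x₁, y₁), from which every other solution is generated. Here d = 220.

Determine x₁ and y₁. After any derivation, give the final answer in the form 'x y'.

89 6

√220 → a₀=14, period (1,4,1,28); ℓ=4 even so k=3
a_0=14:  p_0=14·1+0=14,  q_0=14·0+1=1
…
a_2=4:  p_2=4·15+14=74,  q_2=4·1+1=5
a_3=1:  p_3=1·74+15=89,  q_3=1·5+1=6
fundamental: x₁=89, y₁=6  (since 7921 − 220·36 = 1)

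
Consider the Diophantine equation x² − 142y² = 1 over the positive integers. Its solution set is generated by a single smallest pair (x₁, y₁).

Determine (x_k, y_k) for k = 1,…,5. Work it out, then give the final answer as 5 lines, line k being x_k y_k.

143 12
40897 3432
11696399 981540
3345129217 280717008
956695259663 80284082748

[11; 1,10,1,22] for √142; ℓ=4 ⇒ convergent index 3
k=0  a_k=11  p_k/q_k = 11/1
k=1  a_k=1  p_k/q_k = 12/1
k=2  a_k=10  p_k/q_k = 131/11
k=3  a_k=1  p_k/q_k = 143/12
(x₁, y₁) = (143, 12);  143² − 142·12² = 1 ✓
k=2:  x_2 = 143·143+142·12·12 = 40897,  y_2 = 143·12+12·143 = 3432
k=3:  x_3 = 143·40897+142·12·3432 = 11696399,  y_3 = 143·3432+12·40897 = 981540
k=4:  x_4 = 143·11696399+142·12·981540 = 3345129217,  y_4 = 143·981540+12·11696399 = 280717008
k=5:  x_5 = 143·3345129217+142·12·280717008 = 956695259663,  y_5 = 143·280717008+12·3345129217 = 80284082748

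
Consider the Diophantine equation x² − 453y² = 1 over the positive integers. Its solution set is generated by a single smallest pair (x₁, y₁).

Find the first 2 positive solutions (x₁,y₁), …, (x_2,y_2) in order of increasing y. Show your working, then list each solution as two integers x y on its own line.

1653751 77700
5469784740001 256992905400

d=453: √d = [21; 3,1,1,10,14,10,1,1,3,42] (ℓ=10, even), read p_9/q_9
a_0=21:  p_0=21·1+0=21,  q_0=21·0+1=1
a_1=3:  p_1=3·21+1=64,  q_1=3·1+0=3
a_2=1:  p_2=1·64+21=85,  q_2=1·3+1=4
a_3=1:  p_3=1·85+64=149,  q_3=1·4+3=7
a_4=10:  p_4=10·149+85=1575,  q_4=10·7+4=74
…
a_6=10:  p_6=10·22199+1575=223565,  q_6=10·1043+74=10504
a_7=1:  p_7=1·223565+22199=245764,  q_7=1·10504+1043=11547
a_8=1:  p_8=1·245764+223565=469329,  q_8=1·11547+10504=22051
a_9=3:  p_9=3·469329+245764=1653751,  q_9=3·22051+11547=77700
(x₁, y₁) = (1653751, 77700);  1653751² − 453·77700² = 1 ✓
(1653751+77700√453)^2 = 5469784740001 + 256992905400√453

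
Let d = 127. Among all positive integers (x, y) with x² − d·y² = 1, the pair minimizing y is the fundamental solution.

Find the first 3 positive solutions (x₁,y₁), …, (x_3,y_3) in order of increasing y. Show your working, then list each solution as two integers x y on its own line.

4730624 419775
44757606858751 3971595379200
423462818377139450624 37576248838264821825

d=127: √d = [11; 3,1,2,2,7,11,7,2,2,1,3,22] (ℓ=12, even), read p_11/q_11
k=0  a_k=11  p_k/q_k = 11/1
…
k=2  a_k=1  p_k/q_k = 45/4
k=3  a_k=2  p_k/q_k = 124/11
…
k=5  a_k=7  p_k/q_k = 2175/193
…
k=10  a_k=1  p_k/q_k = 1274561/113099
k=11  a_k=3  p_k/q_k = 4730624/419775
→ (4730624, 419775).  Check: 4730624²=22378803429376, 127·419775²=22378803429375, difference 1.
k=2:  x_2 = 4730624·4730624+127·419775·419775 = 44757606858751,  y_2 = 4730624·419775+419775·4730624 = 3971595379200
k=3:  x_3 = 4730624·44757606858751+127·419775·3971595379200 = 423462818377139450624,  y_3 = 4730624·3971595379200+419775·44757606858751 = 37576248838264821825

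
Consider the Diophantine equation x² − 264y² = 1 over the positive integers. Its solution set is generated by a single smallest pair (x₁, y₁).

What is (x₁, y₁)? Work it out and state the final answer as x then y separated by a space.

[16; 4,32] for √264; ℓ=2 ⇒ convergent index 1
a_0=16:  p_0=16·1+0=16,  q_0=16·0+1=1
a_1=4:  p_1=4·16+1=65,  q_1=4·1+0=4
→ (65, 4).  Check: 65²=4225, 264·4²=4224, difference 1.

65 4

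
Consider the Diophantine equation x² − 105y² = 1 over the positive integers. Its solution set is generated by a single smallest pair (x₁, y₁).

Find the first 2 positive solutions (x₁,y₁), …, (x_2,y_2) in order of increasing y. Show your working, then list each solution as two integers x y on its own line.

√105 → a₀=10, period (4,20); ℓ=2 even so k=1
k=0  a_k=10  p_k/q_k = 10/1
k=1  a_k=4  p_k/q_k = 41/4
→ (41, 4).  Check: 41²=1681, 105·4²=1680, difference 1.
k=2:  x_2 = 41·41+105·4·4 = 3361,  y_2 = 41·4+4·41 = 328

41 4
3361 328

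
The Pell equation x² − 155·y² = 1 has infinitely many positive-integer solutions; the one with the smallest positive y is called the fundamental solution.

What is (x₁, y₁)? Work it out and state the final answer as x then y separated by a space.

√155 → a₀=12, period (2,4,2,24); ℓ=4 even so k=3
i=0: a=12 ⇒ p=12, q=1
…
i=2: a=4 ⇒ p=112, q=9
i=3: a=2 ⇒ p=249, q=20
→ (249, 20).  Check: 249²=62001, 155·20²=62000, difference 1.

249 20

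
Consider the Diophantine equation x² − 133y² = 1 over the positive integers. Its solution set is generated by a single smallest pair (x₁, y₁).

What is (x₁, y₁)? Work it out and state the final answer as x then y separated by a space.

√133 = [11; 1,1,7,5,1,…,1,1,22, …], period ℓ=16 (even) → k=15
i=0: a=11 ⇒ p=11, q=1
…
i=2: a=1 ⇒ p=23, q=2
i=3: a=7 ⇒ p=173, q=15
…
i=6: a=1 ⇒ p=1949, q=169
…
i=8: a=2 ⇒ p=7969, q=691
…
i=14: a=1 ⇒ p=1378591, q=119539
i=15: a=1 ⇒ p=2588599, q=224460
→ (2588599, 224460).  Check: 2588599²=6700844782801, 133·224460²=6700844782800, difference 1.

2588599 224460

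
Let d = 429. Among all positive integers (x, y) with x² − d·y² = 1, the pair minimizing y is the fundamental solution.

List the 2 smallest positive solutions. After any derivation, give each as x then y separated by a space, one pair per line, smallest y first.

d=429: √d = [20; 1,2,2,9,1,12,1,9,2,2,1,40] (ℓ=12, even), read p_11/q_11
k=0  a_k=20  p_k/q_k = 20/1
…
k=6  a_k=12  p_k/q_k = 19511/942
…
k=8  a_k=9  p_k/q_k = 208718/10077
…
k=10  a_k=2  p_k/q_k = 1085636/52415
k=11  a_k=1  p_k/q_k = 1524095/73584
(x₁, y₁) = (1524095, 73584);  1524095² − 429·73584² = 1 ✓
(x_2, y_2) = (1524095·1524095 + 429·73584·73584, 1524095·73584 + 73584·1524095) = (4645731138049, 224298012960)

1524095 73584
4645731138049 224298012960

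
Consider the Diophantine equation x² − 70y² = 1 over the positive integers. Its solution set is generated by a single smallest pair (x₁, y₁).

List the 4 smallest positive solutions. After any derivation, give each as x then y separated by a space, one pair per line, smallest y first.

251 30
126001 15060
63252251 7560090
31752504001 3795150120

[8; 2,1,2,1,2,16] for √70; ℓ=6 ⇒ convergent index 5
step 0: (8, 1)  from 8·(1,0) + (0,1)
…
step 4: (92, 11)  from 1·(67,8) + (25,3)
step 5: (251, 30)  from 2·(92,11) + (67,8)
→ (251, 30).  Check: 251²=63001, 70·30²=63000, difference 1.
(251+30√70)^2 = 126001 + 15060√70
(251+30√70)^3 = 63252251 + 7560090√70
(251+30√70)^4 = 31752504001 + 3795150120√70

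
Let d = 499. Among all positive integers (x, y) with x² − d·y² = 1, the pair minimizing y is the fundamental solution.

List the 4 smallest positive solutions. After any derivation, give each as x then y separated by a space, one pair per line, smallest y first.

d=499: √d = [22; 2,1,21,1,2,44] (ℓ=6, even), read p_5/q_5
a_0=22:  p_0=22·1+0=22,  q_0=22·0+1=1
a_1=2:  p_1=2·22+1=45,  q_1=2·1+0=2
…
a_3=21:  p_3=21·67+45=1452,  q_3=21·3+2=65
a_4=1:  p_4=1·1452+67=1519,  q_4=1·65+3=68
a_5=2:  p_5=2·1519+1452=4490,  q_5=2·68+65=201
→ (4490, 201).  Check: 4490²=20160100, 499·201²=20160099, difference 1.
n=2: (4490,201)∘(4490,201) = (4490·4490+499·201·201, 4490·201+201·4490) = (40320199,1804980)
n=3: (40320199,1804980)∘(4490,201) = (4490·40320199+499·201·1804980, 4490·1804980+201·40320199) = (362075382530,16208720199)
n=4: (362075382530,16208720199)∘(4490,201) = (4490·362075382530+499·201·16208720199, 4490·16208720199+201·362075382530) = (3251436894799201,145554305582040)

4490 201
40320199 1804980
362075382530 16208720199
3251436894799201 145554305582040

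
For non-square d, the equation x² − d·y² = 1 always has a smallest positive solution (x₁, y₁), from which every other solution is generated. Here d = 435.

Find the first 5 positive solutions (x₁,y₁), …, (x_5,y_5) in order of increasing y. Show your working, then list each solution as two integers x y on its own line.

d=435: √d = [20; 1,5,1,40] (ℓ=4, even), read p_3/q_3
step 0: (20, 1)  from 20·(1,0) + (0,1)
…
step 2: (125, 6)  from 5·(21,1) + (20,1)
step 3: (146, 7)  from 1·(125,6) + (21,1)
(x₁, y₁) = (146, 7);  146² − 435·7² = 1 ✓
n=2: (146,7)∘(146,7) = (146·146+435·7·7, 146·7+7·146) = (42631,2044)
n=3: (42631,2044)∘(146,7) = (146·42631+435·7·2044, 146·2044+7·42631) = (12448106,596841)
n=4: (12448106,596841)∘(146,7) = (146·12448106+435·7·596841, 146·596841+7·12448106) = (3634804321,174275528)
n=5: (3634804321,174275528)∘(146,7) = (146·3634804321+435·7·174275528, 146·174275528+7·3634804321) = (1061350413626,50887857335)

146 7
42631 2044
12448106 596841
3634804321 174275528
1061350413626 50887857335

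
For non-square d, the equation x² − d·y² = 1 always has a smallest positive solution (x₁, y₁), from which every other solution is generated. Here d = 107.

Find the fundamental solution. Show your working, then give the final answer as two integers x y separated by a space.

962 93

√107 → a₀=10, period (2,1,9,1,2,20); ℓ=6 even so k=5
step 0: (10, 1)  from 10·(1,0) + (0,1)
…
step 4: (331, 32)  from 1·(300,29) + (31,3)
step 5: (962, 93)  from 2·(331,32) + (300,29)
→ (962, 93).  Check: 962²=925444, 107·93²=925443, difference 1.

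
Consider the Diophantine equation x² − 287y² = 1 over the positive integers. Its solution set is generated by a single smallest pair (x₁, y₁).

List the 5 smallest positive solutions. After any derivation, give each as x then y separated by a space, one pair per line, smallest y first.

[16; 1,15,1,32] for √287; ℓ=4 ⇒ convergent index 3
step 0: (16, 1)  from 16·(1,0) + (0,1)
step 1: (17, 1)  from 1·(16,1) + (1,0)
step 2: (271, 16)  from 15·(17,1) + (16,1)
step 3: (288, 17)  from 1·(271,16) + (17,1)
→ (288, 17).  Check: 288²=82944, 287·17²=82943, difference 1.
k=2:  x_2 = 288·288+287·17·17 = 165887,  y_2 = 288·17+17·288 = 9792
k=3:  x_3 = 288·165887+287·17·9792 = 95550624,  y_3 = 288·9792+17·165887 = 5640175
k=4:  x_4 = 288·95550624+287·17·5640175 = 55036993537,  y_4 = 288·5640175+17·95550624 = 3248731008
k=5:  x_5 = 288·55036993537+287·17·3248731008 = 31701212726688,  y_5 = 288·3248731008+17·55036993537 = 1871263420433

288 17
165887 9792
95550624 5640175
55036993537 3248731008
31701212726688 1871263420433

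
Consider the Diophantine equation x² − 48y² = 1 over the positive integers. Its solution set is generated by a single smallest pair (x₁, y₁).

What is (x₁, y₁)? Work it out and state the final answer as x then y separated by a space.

d=48: √d = [6; 1,12] (ℓ=2, even), read p_1/q_1
step 0: (6, 1)  from 6·(1,0) + (0,1)
step 1: (7, 1)  from 1·(6,1) + (1,0)
(x₁, y₁) = (7, 1);  7² − 48·1² = 1 ✓

7 1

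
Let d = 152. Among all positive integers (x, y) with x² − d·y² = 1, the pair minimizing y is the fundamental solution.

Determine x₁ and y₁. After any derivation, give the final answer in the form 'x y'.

37 3

d=152: √d = [12; 3,24] (ℓ=2, even), read p_1/q_1
i=0: a=12 ⇒ p=12, q=1
i=1: a=3 ⇒ p=37, q=3
(x₁, y₁) = (37, 3);  37² − 152·3² = 1 ✓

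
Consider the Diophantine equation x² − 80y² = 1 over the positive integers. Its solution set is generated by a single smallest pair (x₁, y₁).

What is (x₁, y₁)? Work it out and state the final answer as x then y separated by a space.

9 1

d=80: √d = [8; 1,16] (ℓ=2, even), read p_1/q_1
a_0=8:  p_0=8·1+0=8,  q_0=8·0+1=1
a_1=1:  p_1=1·8+1=9,  q_1=1·1+0=1
fundamental: x₁=9, y₁=1  (since 81 − 80·1 = 1)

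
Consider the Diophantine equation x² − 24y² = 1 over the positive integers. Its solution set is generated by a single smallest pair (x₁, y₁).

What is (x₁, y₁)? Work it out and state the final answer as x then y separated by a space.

5 1

√24 → a₀=4, period (1,8); ℓ=2 even so k=1
i=0: a=4 ⇒ p=4, q=1
i=1: a=1 ⇒ p=5, q=1
→ (5, 1).  Check: 5²=25, 24·1²=24, difference 1.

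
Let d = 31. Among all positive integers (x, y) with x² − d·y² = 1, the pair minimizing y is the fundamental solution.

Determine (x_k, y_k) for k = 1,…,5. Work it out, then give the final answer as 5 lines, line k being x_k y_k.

d=31: √d = [5; 1,1,3,5,3,1,1,10] (ℓ=8, even), read p_7/q_7
a_0=5:  p_0=5·1+0=5,  q_0=5·0+1=1
a_1=1:  p_1=1·5+1=6,  q_1=1·1+0=1
a_2=1:  p_2=1·6+5=11,  q_2=1·1+1=2
a_3=3:  p_3=3·11+6=39,  q_3=3·2+1=7
a_4=5:  p_4=5·39+11=206,  q_4=5·7+2=37
a_5=3:  p_5=3·206+39=657,  q_5=3·37+7=118
a_6=1:  p_6=1·657+206=863,  q_6=1·118+37=155
a_7=1:  p_7=1·863+657=1520,  q_7=1·155+118=273
(x₁, y₁) = (1520, 273);  1520² − 31·273² = 1 ✓
k=2:  x_2 = 1520·1520+31·273·273 = 4620799,  y_2 = 1520·273+273·1520 = 829920
k=3:  x_3 = 1520·4620799+31·273·829920 = 14047227440,  y_3 = 1520·829920+273·4620799 = 2522956527
k=4:  x_4 = 1520·14047227440+31·273·2522956527 = 42703566796801,  y_4 = 1520·2522956527+273·14047227440 = 7669787012160
k=5:  x_5 = 1520·42703566796801+31·273·7669787012160 = 129818829015047600,  y_5 = 1520·7669787012160+273·42703566796801 = 23316149994009873

1520 273
4620799 829920
14047227440 2522956527
42703566796801 7669787012160
129818829015047600 23316149994009873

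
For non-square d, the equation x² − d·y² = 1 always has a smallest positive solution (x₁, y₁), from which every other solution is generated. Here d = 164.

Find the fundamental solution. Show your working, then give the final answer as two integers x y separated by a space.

2049 160

[12; 1,4,6,4,1,24] for √164; ℓ=6 ⇒ convergent index 5
i=0: a=12 ⇒ p=12, q=1
i=1: a=1 ⇒ p=13, q=1
i=2: a=4 ⇒ p=64, q=5
i=3: a=6 ⇒ p=397, q=31
i=4: a=4 ⇒ p=1652, q=129
i=5: a=1 ⇒ p=2049, q=160
(x₁, y₁) = (2049, 160);  2049² − 164·160² = 1 ✓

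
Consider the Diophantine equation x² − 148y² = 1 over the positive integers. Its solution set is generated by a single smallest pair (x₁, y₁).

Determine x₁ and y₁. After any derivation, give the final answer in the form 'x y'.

[12; 6,24] for √148; ℓ=2 ⇒ convergent index 1
k=0  a_k=12  p_k/q_k = 12/1
k=1  a_k=6  p_k/q_k = 73/6
(x₁, y₁) = (73, 6);  73² − 148·6² = 1 ✓

73 6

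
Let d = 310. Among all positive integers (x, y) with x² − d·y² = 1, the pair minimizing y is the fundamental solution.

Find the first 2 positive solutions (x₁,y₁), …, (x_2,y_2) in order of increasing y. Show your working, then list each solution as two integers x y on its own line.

848719 48204
1440647881921 81823301352

√310 → a₀=17, period (1,1,1,1,5,…,1,1,34); ℓ=16 even so k=15
step 0: (17, 1)  from 17·(1,0) + (0,1)
step 1: (18, 1)  from 1·(17,1) + (1,0)
step 2: (35, 2)  from 1·(18,1) + (17,1)
…
step 4: (88, 5)  from 1·(53,3) + (35,2)
step 5: (493, 28)  from 5·(88,5) + (53,3)
…
step 8: (5687, 323)  from 2·(2060,117) + (1567,89)
step 9: (7747, 440)  from 1·(5687,323) + (2060,117)
step 10: (28928, 1643)  from 3·(7747,440) + (5687,323)
…
step 12: (181315, 10298)  from 1·(152387,8655) + (28928,1643)
step 13: (333702, 18953)  from 1·(181315,10298) + (152387,8655)
step 14: (515017, 29251)  from 1·(333702,18953) + (181315,10298)
step 15: (848719, 48204)  from 1·(515017,29251) + (333702,18953)
→ (848719, 48204).  Check: 848719²=720323940961, 310·48204²=720323940960, difference 1.
n=2: (848719,48204)∘(848719,48204) = (848719·848719+310·48204·48204, 848719·48204+48204·848719) = (1440647881921,81823301352)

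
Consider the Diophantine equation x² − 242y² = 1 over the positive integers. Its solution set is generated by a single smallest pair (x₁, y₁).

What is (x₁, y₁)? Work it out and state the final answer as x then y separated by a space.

√242 = [15; 1,1,3,1,14,1,3,1,1,30, …], period ℓ=10 (even) → k=9
i=0: a=15 ⇒ p=15, q=1
i=1: a=1 ⇒ p=16, q=1
i=2: a=1 ⇒ p=31, q=2
i=3: a=3 ⇒ p=109, q=7
i=4: a=1 ⇒ p=140, q=9
…
i=6: a=1 ⇒ p=2209, q=142
i=7: a=3 ⇒ p=8696, q=559
i=8: a=1 ⇒ p=10905, q=701
i=9: a=1 ⇒ p=19601, q=1260
fundamental: x₁=19601, y₁=1260  (since 384199201 − 242·1587600 = 1)

19601 1260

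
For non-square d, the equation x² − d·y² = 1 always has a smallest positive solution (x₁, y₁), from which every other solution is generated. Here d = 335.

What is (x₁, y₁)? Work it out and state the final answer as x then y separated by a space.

√335 = [18; 3,3,3,36, …], period ℓ=4 (even) → k=3
k=0  a_k=18  p_k/q_k = 18/1
k=1  a_k=3  p_k/q_k = 55/3
k=2  a_k=3  p_k/q_k = 183/10
k=3  a_k=3  p_k/q_k = 604/33
→ (604, 33).  Check: 604²=364816, 335·33²=364815, difference 1.

604 33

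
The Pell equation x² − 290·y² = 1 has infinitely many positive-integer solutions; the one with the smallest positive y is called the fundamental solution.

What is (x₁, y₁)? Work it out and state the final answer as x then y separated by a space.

579 34

√290 → a₀=17, period (34); ℓ=1 odd so k=1
step 0: (17, 1)  from 17·(1,0) + (0,1)
step 1: (579, 34)  from 34·(17,1) + (1,0)
(x₁, y₁) = (579, 34);  579² − 290·34² = 1 ✓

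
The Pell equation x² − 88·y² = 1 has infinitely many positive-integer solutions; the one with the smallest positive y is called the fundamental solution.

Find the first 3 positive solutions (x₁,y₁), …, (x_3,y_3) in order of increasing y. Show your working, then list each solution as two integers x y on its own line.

√88 → a₀=9, period (2,1,1,1,2,18); ℓ=6 even so k=5
k=0  a_k=9  p_k/q_k = 9/1
k=1  a_k=2  p_k/q_k = 19/2
k=2  a_k=1  p_k/q_k = 28/3
k=3  a_k=1  p_k/q_k = 47/5
k=4  a_k=1  p_k/q_k = 75/8
k=5  a_k=2  p_k/q_k = 197/21
(x₁, y₁) = (197, 21);  197² − 88·21² = 1 ✓
(197+21√88)^2 = 77617 + 8274√88
(197+21√88)^3 = 30580901 + 3259935√88

197 21
77617 8274
30580901 3259935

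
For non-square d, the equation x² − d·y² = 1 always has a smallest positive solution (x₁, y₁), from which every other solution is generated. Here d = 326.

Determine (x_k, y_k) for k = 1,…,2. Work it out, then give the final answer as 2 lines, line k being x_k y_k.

√326 → a₀=18, period (18,36); ℓ=2 even so k=1
a_0=18:  p_0=18·1+0=18,  q_0=18·0+1=1
a_1=18:  p_1=18·18+1=325,  q_1=18·1+0=18
fundamental: x₁=325, y₁=18  (since 105625 − 326·324 = 1)
(325+18√326)^2 = 211249 + 11700√326

325 18
211249 11700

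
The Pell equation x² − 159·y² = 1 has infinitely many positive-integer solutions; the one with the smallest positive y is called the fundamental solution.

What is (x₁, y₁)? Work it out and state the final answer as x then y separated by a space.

1324 105

[12; 1,1,1,1,3,1,1,1,1,24] for √159; ℓ=10 ⇒ convergent index 9
step 0: (12, 1)  from 12·(1,0) + (0,1)
step 1: (13, 1)  from 1·(12,1) + (1,0)
step 2: (25, 2)  from 1·(13,1) + (12,1)
…
step 8: (807, 64)  from 1·(517,41) + (290,23)
step 9: (1324, 105)  from 1·(807,64) + (517,41)
(x₁, y₁) = (1324, 105);  1324² − 159·105² = 1 ✓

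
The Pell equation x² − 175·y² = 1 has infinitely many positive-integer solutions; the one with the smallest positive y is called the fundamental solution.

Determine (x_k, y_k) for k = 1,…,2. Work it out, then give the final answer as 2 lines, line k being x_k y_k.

[13; 4,2,1,2,4,26] for √175; ℓ=6 ⇒ convergent index 5
a_0=13:  p_0=13·1+0=13,  q_0=13·0+1=1
a_1=4:  p_1=4·13+1=53,  q_1=4·1+0=4
a_2=2:  p_2=2·53+13=119,  q_2=2·4+1=9
a_3=1:  p_3=1·119+53=172,  q_3=1·9+4=13
a_4=2:  p_4=2·172+119=463,  q_4=2·13+9=35
a_5=4:  p_5=4·463+172=2024,  q_5=4·35+13=153
fundamental: x₁=2024, y₁=153  (since 4096576 − 175·23409 = 1)
n=2: (2024,153)∘(2024,153) = (2024·2024+175·153·153, 2024·153+153·2024) = (8193151,619344)

2024 153
8193151 619344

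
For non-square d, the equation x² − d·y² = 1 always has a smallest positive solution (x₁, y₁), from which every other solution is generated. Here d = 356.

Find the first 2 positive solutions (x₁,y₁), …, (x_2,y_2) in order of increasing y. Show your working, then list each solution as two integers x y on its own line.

√356 = [18; 1,6,1,1,2,…,6,1,36, …], period ℓ=14 (even) → k=13
i=0: a=18 ⇒ p=18, q=1
…
i=3: a=1 ⇒ p=151, q=8
i=4: a=1 ⇒ p=283, q=15
i=5: a=2 ⇒ p=717, q=38
i=6: a=1 ⇒ p=1000, q=53
…
i=8: a=1 ⇒ p=9717, q=515
i=9: a=2 ⇒ p=28151, q=1492
…
i=11: a=1 ⇒ p=66019, q=3499
i=12: a=6 ⇒ p=433982, q=23001
i=13: a=1 ⇒ p=500001, q=26500
→ (500001, 26500).  Check: 500001²=250001000001, 356·26500²=250001000000, difference 1.
(500001+26500√356)^2 = 500002000001 + 26500053000√356

500001 26500
500002000001 26500053000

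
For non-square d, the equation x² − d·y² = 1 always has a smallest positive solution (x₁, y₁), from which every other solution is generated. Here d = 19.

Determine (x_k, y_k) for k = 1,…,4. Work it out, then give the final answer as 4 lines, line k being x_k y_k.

170 39
57799 13260
19651490 4508361
6681448801 1532829480

√19 = [4; 2,1,3,1,2,8, …], period ℓ=6 (even) → k=5
step 0: (4, 1)  from 4·(1,0) + (0,1)
…
step 4: (61, 14)  from 1·(48,11) + (13,3)
step 5: (170, 39)  from 2·(61,14) + (48,11)
→ (170, 39).  Check: 170²=28900, 19·39²=28899, difference 1.
n=2: (170,39)∘(170,39) = (170·170+19·39·39, 170·39+39·170) = (57799,13260)
n=3: (57799,13260)∘(170,39) = (170·57799+19·39·13260, 170·13260+39·57799) = (19651490,4508361)
n=4: (19651490,4508361)∘(170,39) = (170·19651490+19·39·4508361, 170·4508361+39·19651490) = (6681448801,1532829480)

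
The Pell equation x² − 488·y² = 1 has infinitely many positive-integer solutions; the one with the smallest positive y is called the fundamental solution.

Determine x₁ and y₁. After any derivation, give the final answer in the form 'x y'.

243 11

[22; 11,44] for √488; ℓ=2 ⇒ convergent index 1
step 0: (22, 1)  from 22·(1,0) + (0,1)
step 1: (243, 11)  from 11·(22,1) + (1,0)
(x₁, y₁) = (243, 11);  243² − 488·11² = 1 ✓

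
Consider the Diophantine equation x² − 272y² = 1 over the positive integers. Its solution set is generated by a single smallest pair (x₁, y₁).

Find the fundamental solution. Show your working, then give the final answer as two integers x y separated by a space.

√272 → a₀=16, period (2,32); ℓ=2 even so k=1
a_0=16:  p_0=16·1+0=16,  q_0=16·0+1=1
a_1=2:  p_1=2·16+1=33,  q_1=2·1+0=2
→ (33, 2).  Check: 33²=1089, 272·2²=1088, difference 1.

33 2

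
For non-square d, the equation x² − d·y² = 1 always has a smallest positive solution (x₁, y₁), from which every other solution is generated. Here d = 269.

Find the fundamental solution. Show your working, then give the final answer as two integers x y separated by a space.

[16; 2,2,32] for √269; ℓ=3 ⇒ convergent index 5
step 0: (16, 1)  from 16·(1,0) + (0,1)
step 1: (33, 2)  from 2·(16,1) + (1,0)
step 2: (82, 5)  from 2·(33,2) + (16,1)
step 3: (2657, 162)  from 32·(82,5) + (33,2)
step 4: (5396, 329)  from 2·(2657,162) + (82,5)
step 5: (13449, 820)  from 2·(5396,329) + (2657,162)
fundamental: x₁=13449, y₁=820  (since 180875601 − 269·672400 = 1)

13449 820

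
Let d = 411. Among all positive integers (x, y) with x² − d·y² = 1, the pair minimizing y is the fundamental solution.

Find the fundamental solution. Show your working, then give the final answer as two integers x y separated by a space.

√411 → a₀=20, period (3,1,1,1,19,1,1,1,3,40); ℓ=10 even so k=9
i=0: a=20 ⇒ p=20, q=1
i=1: a=3 ⇒ p=61, q=3
…
i=3: a=1 ⇒ p=142, q=7
i=4: a=1 ⇒ p=223, q=11
i=5: a=19 ⇒ p=4379, q=216
i=6: a=1 ⇒ p=4602, q=227
i=7: a=1 ⇒ p=8981, q=443
i=8: a=1 ⇒ p=13583, q=670
i=9: a=3 ⇒ p=49730, q=2453
fundamental: x₁=49730, y₁=2453  (since 2473072900 − 411·6017209 = 1)

49730 2453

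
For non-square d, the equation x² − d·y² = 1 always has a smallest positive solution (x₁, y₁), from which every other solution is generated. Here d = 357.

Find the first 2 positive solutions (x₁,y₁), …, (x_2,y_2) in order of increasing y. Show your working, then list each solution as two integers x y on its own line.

3401 180
23133601 1224360

√357 = [18; 1,8,2,8,1,36, …], period ℓ=6 (even) → k=5
k=0  a_k=18  p_k/q_k = 18/1
k=1  a_k=1  p_k/q_k = 19/1
…
k=4  a_k=8  p_k/q_k = 3042/161
k=5  a_k=1  p_k/q_k = 3401/180
(x₁, y₁) = (3401, 180);  3401² − 357·180² = 1 ✓
n=2: (3401,180)∘(3401,180) = (3401·3401+357·180·180, 3401·180+180·3401) = (23133601,1224360)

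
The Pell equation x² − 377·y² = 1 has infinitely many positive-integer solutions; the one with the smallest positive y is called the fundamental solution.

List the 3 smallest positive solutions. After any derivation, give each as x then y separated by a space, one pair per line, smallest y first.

233 12
108577 5592
50596649 2605860

√377 → a₀=19, period (2,2,2,38); ℓ=4 even so k=3
i=0: a=19 ⇒ p=19, q=1
i=1: a=2 ⇒ p=39, q=2
i=2: a=2 ⇒ p=97, q=5
i=3: a=2 ⇒ p=233, q=12
fundamental: x₁=233, y₁=12  (since 54289 − 377·144 = 1)
(233+12√377)^2 = 108577 + 5592√377
(233+12√377)^3 = 50596649 + 2605860√377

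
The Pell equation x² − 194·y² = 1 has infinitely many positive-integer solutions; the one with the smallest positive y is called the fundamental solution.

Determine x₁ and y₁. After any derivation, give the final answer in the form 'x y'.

195 14

d=194: √d = [13; 1,12,1,26] (ℓ=4, even), read p_3/q_3
i=0: a=13 ⇒ p=13, q=1
i=1: a=1 ⇒ p=14, q=1
i=2: a=12 ⇒ p=181, q=13
i=3: a=1 ⇒ p=195, q=14
fundamental: x₁=195, y₁=14  (since 38025 − 194·196 = 1)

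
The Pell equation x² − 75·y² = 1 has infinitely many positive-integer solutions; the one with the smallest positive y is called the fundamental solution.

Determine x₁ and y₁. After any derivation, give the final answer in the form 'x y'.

26 3

√75 → a₀=8, period (1,1,1,16); ℓ=4 even so k=3
a_0=8:  p_0=8·1+0=8,  q_0=8·0+1=1
a_1=1:  p_1=1·8+1=9,  q_1=1·1+0=1
a_2=1:  p_2=1·9+8=17,  q_2=1·1+1=2
a_3=1:  p_3=1·17+9=26,  q_3=1·2+1=3
fundamental: x₁=26, y₁=3  (since 676 − 75·9 = 1)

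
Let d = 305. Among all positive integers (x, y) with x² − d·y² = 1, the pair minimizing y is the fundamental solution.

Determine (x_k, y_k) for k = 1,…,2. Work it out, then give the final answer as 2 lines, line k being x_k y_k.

489 28
478241 27384

[17; 2,6,2,34] for √305; ℓ=4 ⇒ convergent index 3
a_0=17:  p_0=17·1+0=17,  q_0=17·0+1=1
…
a_2=6:  p_2=6·35+17=227,  q_2=6·2+1=13
a_3=2:  p_3=2·227+35=489,  q_3=2·13+2=28
(x₁, y₁) = (489, 28);  489² − 305·28² = 1 ✓
n=2: (489,28)∘(489,28) = (489·489+305·28·28, 489·28+28·489) = (478241,27384)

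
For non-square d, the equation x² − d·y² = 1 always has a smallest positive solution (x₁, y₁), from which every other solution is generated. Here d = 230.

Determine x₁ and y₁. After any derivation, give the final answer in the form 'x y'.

[15; 6,30] for √230; ℓ=2 ⇒ convergent index 1
step 0: (15, 1)  from 15·(1,0) + (0,1)
step 1: (91, 6)  from 6·(15,1) + (1,0)
(x₁, y₁) = (91, 6);  91² − 230·6² = 1 ✓

91 6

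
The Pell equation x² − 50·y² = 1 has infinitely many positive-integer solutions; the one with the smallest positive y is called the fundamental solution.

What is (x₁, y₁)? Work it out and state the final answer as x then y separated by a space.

99 14

√50 → a₀=7, period (14); ℓ=1 odd so k=1
i=0: a=7 ⇒ p=7, q=1
i=1: a=14 ⇒ p=99, q=14
(x₁, y₁) = (99, 14);  99² − 50·14² = 1 ✓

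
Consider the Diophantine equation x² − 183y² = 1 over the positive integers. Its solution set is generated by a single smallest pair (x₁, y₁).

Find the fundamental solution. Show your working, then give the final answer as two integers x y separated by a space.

487 36

[13; 1,1,8,1,1,26] for √183; ℓ=6 ⇒ convergent index 5
a_0=13:  p_0=13·1+0=13,  q_0=13·0+1=1
a_1=1:  p_1=1·13+1=14,  q_1=1·1+0=1
a_2=1:  p_2=1·14+13=27,  q_2=1·1+1=2
a_3=8:  p_3=8·27+14=230,  q_3=8·2+1=17
a_4=1:  p_4=1·230+27=257,  q_4=1·17+2=19
a_5=1:  p_5=1·257+230=487,  q_5=1·19+17=36
→ (487, 36).  Check: 487²=237169, 183·36²=237168, difference 1.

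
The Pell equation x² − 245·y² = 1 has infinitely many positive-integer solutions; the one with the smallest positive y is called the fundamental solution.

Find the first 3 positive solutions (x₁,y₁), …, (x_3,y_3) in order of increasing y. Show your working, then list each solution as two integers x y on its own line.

51841 3312
5374978561 343394784
557288527109761 35603857991376

[15; 1,1,1,7,6,7,1,1,1,30] for √245; ℓ=10 ⇒ convergent index 9
i=0: a=15 ⇒ p=15, q=1
…
i=5: a=6 ⇒ p=2207, q=141
i=6: a=7 ⇒ p=15809, q=1010
…
i=8: a=1 ⇒ p=33825, q=2161
i=9: a=1 ⇒ p=51841, q=3312
fundamental: x₁=51841, y₁=3312  (since 2687489281 − 245·10969344 = 1)
(51841+3312√245)^2 = 5374978561 + 343394784√245
(51841+3312√245)^3 = 557288527109761 + 35603857991376√245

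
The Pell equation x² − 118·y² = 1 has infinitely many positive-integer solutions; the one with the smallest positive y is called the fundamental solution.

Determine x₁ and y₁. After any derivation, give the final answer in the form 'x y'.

d=118: √d = [10; 1,6,3,2,10,2,3,6,1,20] (ℓ=10, even), read p_9/q_9
step 0: (10, 1)  from 10·(1,0) + (0,1)
step 1: (11, 1)  from 1·(10,1) + (1,0)
…
step 4: (554, 51)  from 2·(239,22) + (76,7)
…
step 6: (12112, 1115)  from 2·(5779,532) + (554,51)
…
step 8: (264802, 24377)  from 6·(42115,3877) + (12112,1115)
step 9: (306917, 28254)  from 1·(264802,24377) + (42115,3877)
fundamental: x₁=306917, y₁=28254  (since 94198044889 − 118·798288516 = 1)

306917 28254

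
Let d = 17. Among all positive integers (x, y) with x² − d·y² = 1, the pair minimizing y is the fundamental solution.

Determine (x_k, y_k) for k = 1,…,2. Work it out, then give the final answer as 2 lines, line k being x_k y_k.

d=17: √d = [4; 8] (ℓ=1, odd), read p_1/q_1
a_0=4:  p_0=4·1+0=4,  q_0=4·0+1=1
a_1=8:  p_1=8·4+1=33,  q_1=8·1+0=8
(x₁, y₁) = (33, 8);  33² − 17·8² = 1 ✓
(x_2, y_2) = (33·33 + 17·8·8, 33·8 + 8·33) = (2177, 528)

33 8
2177 528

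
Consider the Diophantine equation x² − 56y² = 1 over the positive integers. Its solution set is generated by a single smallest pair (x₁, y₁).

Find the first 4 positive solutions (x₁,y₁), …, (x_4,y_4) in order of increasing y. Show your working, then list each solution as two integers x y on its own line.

√56 → a₀=7, period (2,14); ℓ=2 even so k=1
k=0  a_k=7  p_k/q_k = 7/1
k=1  a_k=2  p_k/q_k = 15/2
fundamental: x₁=15, y₁=2  (since 225 − 56·4 = 1)
(x_2, y_2) = (15·15 + 56·2·2, 15·2 + 2·15) = (449, 60)
(x_3, y_3) = (15·449 + 56·2·60, 15·60 + 2·449) = (13455, 1798)
(x_4, y_4) = (15·13455 + 56·2·1798, 15·1798 + 2·13455) = (403201, 53880)

15 2
449 60
13455 1798
403201 53880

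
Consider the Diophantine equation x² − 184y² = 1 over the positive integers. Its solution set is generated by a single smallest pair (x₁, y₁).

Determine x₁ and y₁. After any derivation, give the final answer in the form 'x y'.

24335 1794

√184 = [13; 1,1,3,2,1,2,1,2,3,1,1,26, …], period ℓ=12 (even) → k=11
k=0  a_k=13  p_k/q_k = 13/1
k=1  a_k=1  p_k/q_k = 14/1
k=2  a_k=1  p_k/q_k = 27/2
k=3  a_k=3  p_k/q_k = 95/7
k=4  a_k=2  p_k/q_k = 217/16
k=5  a_k=1  p_k/q_k = 312/23
k=6  a_k=2  p_k/q_k = 841/62
k=7  a_k=1  p_k/q_k = 1153/85
k=8  a_k=2  p_k/q_k = 3147/232
k=9  a_k=3  p_k/q_k = 10594/781
k=10  a_k=1  p_k/q_k = 13741/1013
k=11  a_k=1  p_k/q_k = 24335/1794
(x₁, y₁) = (24335, 1794);  24335² − 184·1794² = 1 ✓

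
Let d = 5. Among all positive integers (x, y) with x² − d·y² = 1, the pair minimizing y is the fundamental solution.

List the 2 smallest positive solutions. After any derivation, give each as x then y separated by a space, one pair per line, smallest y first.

[2; 4] for √5; ℓ=1 ⇒ convergent index 1
step 0: (2, 1)  from 2·(1,0) + (0,1)
step 1: (9, 4)  from 4·(2,1) + (1,0)
→ (9, 4).  Check: 9²=81, 5·4²=80, difference 1.
(x_2, y_2) = (9·9 + 5·4·4, 9·4 + 4·9) = (161, 72)

9 4
161 72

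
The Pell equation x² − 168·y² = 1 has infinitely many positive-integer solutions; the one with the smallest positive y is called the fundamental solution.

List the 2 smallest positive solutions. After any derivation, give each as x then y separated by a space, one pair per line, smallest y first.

[12; 1,24] for √168; ℓ=2 ⇒ convergent index 1
i=0: a=12 ⇒ p=12, q=1
i=1: a=1 ⇒ p=13, q=1
fundamental: x₁=13, y₁=1  (since 169 − 168·1 = 1)
k=2:  x_2 = 13·13+168·1·1 = 337,  y_2 = 13·1+1·13 = 26

13 1
337 26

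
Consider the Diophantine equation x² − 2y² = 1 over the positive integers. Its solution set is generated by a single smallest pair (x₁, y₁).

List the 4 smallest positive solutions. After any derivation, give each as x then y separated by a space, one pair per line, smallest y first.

d=2: √d = [1; 2] (ℓ=1, odd), read p_1/q_1
a_0=1:  p_0=1·1+0=1,  q_0=1·0+1=1
a_1=2:  p_1=2·1+1=3,  q_1=2·1+0=2
→ (3, 2).  Check: 3²=9, 2·2²=8, difference 1.
k=2:  x_2 = 3·3+2·2·2 = 17,  y_2 = 3·2+2·3 = 12
k=3:  x_3 = 3·17+2·2·12 = 99,  y_3 = 3·12+2·17 = 70
k=4:  x_4 = 3·99+2·2·70 = 577,  y_4 = 3·70+2·99 = 408

3 2
17 12
99 70
577 408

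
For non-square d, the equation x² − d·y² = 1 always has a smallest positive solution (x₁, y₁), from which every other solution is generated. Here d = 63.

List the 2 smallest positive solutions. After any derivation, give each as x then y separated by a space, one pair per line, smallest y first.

8 1
127 16

√63 → a₀=7, period (1,14); ℓ=2 even so k=1
i=0: a=7 ⇒ p=7, q=1
i=1: a=1 ⇒ p=8, q=1
→ (8, 1).  Check: 8²=64, 63·1²=63, difference 1.
(8+1√63)^2 = 127 + 16√63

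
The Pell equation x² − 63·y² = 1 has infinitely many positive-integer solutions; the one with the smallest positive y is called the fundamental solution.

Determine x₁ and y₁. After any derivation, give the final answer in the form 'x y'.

√63 → a₀=7, period (1,14); ℓ=2 even so k=1
a_0=7:  p_0=7·1+0=7,  q_0=7·0+1=1
a_1=1:  p_1=1·7+1=8,  q_1=1·1+0=1
(x₁, y₁) = (8, 1);  8² − 63·1² = 1 ✓

8 1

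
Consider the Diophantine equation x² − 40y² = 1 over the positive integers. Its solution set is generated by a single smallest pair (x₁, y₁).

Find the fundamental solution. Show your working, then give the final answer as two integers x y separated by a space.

[6; 3,12] for √40; ℓ=2 ⇒ convergent index 1
k=0  a_k=6  p_k/q_k = 6/1
k=1  a_k=3  p_k/q_k = 19/3
fundamental: x₁=19, y₁=3  (since 361 − 40·9 = 1)

19 3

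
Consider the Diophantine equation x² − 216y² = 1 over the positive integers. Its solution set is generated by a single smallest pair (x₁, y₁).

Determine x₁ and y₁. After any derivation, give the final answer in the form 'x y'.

√216 = [14; 1,2,3,2,1,28, …], period ℓ=6 (even) → k=5
i=0: a=14 ⇒ p=14, q=1
i=1: a=1 ⇒ p=15, q=1
…
i=4: a=2 ⇒ p=338, q=23
i=5: a=1 ⇒ p=485, q=33
(x₁, y₁) = (485, 33);  485² − 216·33² = 1 ✓

485 33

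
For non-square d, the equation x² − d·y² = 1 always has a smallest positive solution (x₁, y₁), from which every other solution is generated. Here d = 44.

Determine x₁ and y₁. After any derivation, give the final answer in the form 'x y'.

199 30

d=44: √d = [6; 1,1,1,2,1,1,1,12] (ℓ=8, even), read p_7/q_7
k=0  a_k=6  p_k/q_k = 6/1
k=1  a_k=1  p_k/q_k = 7/1
k=2  a_k=1  p_k/q_k = 13/2
k=3  a_k=1  p_k/q_k = 20/3
…
k=5  a_k=1  p_k/q_k = 73/11
k=6  a_k=1  p_k/q_k = 126/19
k=7  a_k=1  p_k/q_k = 199/30
(x₁, y₁) = (199, 30);  199² − 44·30² = 1 ✓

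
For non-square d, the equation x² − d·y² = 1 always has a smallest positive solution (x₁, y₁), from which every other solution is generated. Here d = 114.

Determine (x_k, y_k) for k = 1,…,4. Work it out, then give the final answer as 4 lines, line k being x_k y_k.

1025 96
2101249 196800
4307559425 403439904
8830494720001 827051606400

√114 = [10; 1,2,10,2,1,20, …], period ℓ=6 (even) → k=5
k=0  a_k=10  p_k/q_k = 10/1
k=1  a_k=1  p_k/q_k = 11/1
k=2  a_k=2  p_k/q_k = 32/3
…
k=4  a_k=2  p_k/q_k = 694/65
k=5  a_k=1  p_k/q_k = 1025/96
→ (1025, 96).  Check: 1025²=1050625, 114·96²=1050624, difference 1.
(x_2, y_2) = (1025·1025 + 114·96·96, 1025·96 + 96·1025) = (2101249, 196800)
(x_3, y_3) = (1025·2101249 + 114·96·196800, 1025·196800 + 96·2101249) = (4307559425, 403439904)
(x_4, y_4) = (1025·4307559425 + 114·96·403439904, 1025·403439904 + 96·4307559425) = (8830494720001, 827051606400)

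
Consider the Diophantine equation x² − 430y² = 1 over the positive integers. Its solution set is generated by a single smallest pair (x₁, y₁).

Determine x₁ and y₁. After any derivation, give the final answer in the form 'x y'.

2862251 138030

[20; 1,2,1,3,1,…,2,1,40] for √430; ℓ=14 ⇒ convergent index 13
a_0=20:  p_0=20·1+0=20,  q_0=20·0+1=1
a_1=1:  p_1=1·20+1=21,  q_1=1·1+0=1
a_2=2:  p_2=2·21+20=62,  q_2=2·1+1=3
a_3=1:  p_3=1·62+21=83,  q_3=1·3+1=4
…
a_5=1:  p_5=1·311+83=394,  q_5=1·15+4=19
…
a_7=8:  p_7=8·2675+394=21794,  q_7=8·129+19=1051
a_8=6:  p_8=6·21794+2675=133439,  q_8=6·1051+129=6435
a_9=1:  p_9=1·133439+21794=155233,  q_9=1·6435+1051=7486
a_10=3:  p_10=3·155233+133439=599138,  q_10=3·7486+6435=28893
…
a_12=2:  p_12=2·754371+599138=2107880,  q_12=2·36379+28893=101651
a_13=1:  p_13=1·2107880+754371=2862251,  q_13=1·101651+36379=138030
fundamental: x₁=2862251, y₁=138030  (since 8192480787001 − 430·19052280900 = 1)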